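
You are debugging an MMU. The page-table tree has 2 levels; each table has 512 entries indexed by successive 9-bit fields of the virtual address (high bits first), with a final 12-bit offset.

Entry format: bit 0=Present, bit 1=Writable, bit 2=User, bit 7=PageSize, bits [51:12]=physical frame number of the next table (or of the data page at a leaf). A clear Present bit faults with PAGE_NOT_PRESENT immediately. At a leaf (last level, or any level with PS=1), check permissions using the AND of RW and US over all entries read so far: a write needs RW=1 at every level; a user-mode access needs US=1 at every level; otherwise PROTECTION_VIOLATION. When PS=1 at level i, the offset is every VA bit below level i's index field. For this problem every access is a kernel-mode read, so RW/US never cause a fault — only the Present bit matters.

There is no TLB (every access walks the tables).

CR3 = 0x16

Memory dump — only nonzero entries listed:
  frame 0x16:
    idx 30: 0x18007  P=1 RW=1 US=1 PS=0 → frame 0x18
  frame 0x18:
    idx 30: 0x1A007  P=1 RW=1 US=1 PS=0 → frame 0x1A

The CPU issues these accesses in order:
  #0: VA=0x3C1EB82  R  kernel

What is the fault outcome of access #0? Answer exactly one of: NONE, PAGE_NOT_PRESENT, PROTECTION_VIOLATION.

Trace:
#0 VA=0x3C1EB82 (r,kernel):
  lvl0: tbl 0x16, slot 30 ⇒ 0x18007 (P1/RW1/US1/PS0)
  lvl1: tbl 0x18, slot 30 ⇒ 0x1A007 (P1/RW1/US1/PS0)
  ⇒ phys 0x1AB82  [2 reads]

Access #0 fault: NONE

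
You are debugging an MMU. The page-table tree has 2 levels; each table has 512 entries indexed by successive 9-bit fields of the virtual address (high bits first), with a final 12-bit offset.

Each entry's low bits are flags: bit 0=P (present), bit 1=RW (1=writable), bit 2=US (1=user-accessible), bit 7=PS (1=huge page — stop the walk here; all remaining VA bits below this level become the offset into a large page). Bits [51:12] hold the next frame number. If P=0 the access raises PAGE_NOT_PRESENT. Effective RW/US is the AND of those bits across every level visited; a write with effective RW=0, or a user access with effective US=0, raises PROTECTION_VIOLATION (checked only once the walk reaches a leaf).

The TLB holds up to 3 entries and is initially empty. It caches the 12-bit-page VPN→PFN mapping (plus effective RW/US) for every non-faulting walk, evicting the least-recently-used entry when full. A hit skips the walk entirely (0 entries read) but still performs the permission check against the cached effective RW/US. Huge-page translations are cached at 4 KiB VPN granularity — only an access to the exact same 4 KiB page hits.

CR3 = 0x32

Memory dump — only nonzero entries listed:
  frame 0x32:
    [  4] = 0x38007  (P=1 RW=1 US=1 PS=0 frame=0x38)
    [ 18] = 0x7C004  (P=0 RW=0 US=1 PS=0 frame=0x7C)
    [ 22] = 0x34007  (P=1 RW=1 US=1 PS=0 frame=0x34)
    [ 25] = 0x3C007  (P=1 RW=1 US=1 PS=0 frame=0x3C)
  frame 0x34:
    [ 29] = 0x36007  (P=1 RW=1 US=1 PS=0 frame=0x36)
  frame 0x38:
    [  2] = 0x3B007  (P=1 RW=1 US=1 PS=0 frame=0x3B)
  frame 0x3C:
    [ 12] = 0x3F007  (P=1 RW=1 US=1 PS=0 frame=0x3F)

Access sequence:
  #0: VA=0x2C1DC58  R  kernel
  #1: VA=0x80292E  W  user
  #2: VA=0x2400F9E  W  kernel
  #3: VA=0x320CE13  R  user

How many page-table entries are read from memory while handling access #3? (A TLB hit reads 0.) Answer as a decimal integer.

Walk each access:
#0 VA=0x2C1DC58 (r,kernel):
  L0 @0x32[22] → 0x34007  P=1,RW=1,US=1,PS=0
  L1 @0x34[29] → 0x36007  P=1,RW=1,US=1,PS=0
  → PA=0x36C58  (2 entries read)
#1 VA=0x80292E (w,user):
  L0 @0x32[4] → 0x38007  P=1,RW=1,US=1,PS=0
  L1 @0x38[2] → 0x3B007  P=1,RW=1,US=1,PS=0
  → PA=0x3B92E  (2 entries read)
#2 VA=0x2400F9E (w,kernel):
  L0 @0x32[18] → 0x7C004  P=0,RW=0,US=1,PS=0
  ✗ PAGE_NOT_PRESENT  [1 reads]
#3 VA=0x320CE13 (r,user):
  L0 @0x32[25] → 0x3C007  P=1,RW=1,US=1,PS=0
  L1 @0x3C[12] → 0x3F007  P=1,RW=1,US=1,PS=0
  → PA=0x3FE13  (2 entries read)

Entries read for #3: 2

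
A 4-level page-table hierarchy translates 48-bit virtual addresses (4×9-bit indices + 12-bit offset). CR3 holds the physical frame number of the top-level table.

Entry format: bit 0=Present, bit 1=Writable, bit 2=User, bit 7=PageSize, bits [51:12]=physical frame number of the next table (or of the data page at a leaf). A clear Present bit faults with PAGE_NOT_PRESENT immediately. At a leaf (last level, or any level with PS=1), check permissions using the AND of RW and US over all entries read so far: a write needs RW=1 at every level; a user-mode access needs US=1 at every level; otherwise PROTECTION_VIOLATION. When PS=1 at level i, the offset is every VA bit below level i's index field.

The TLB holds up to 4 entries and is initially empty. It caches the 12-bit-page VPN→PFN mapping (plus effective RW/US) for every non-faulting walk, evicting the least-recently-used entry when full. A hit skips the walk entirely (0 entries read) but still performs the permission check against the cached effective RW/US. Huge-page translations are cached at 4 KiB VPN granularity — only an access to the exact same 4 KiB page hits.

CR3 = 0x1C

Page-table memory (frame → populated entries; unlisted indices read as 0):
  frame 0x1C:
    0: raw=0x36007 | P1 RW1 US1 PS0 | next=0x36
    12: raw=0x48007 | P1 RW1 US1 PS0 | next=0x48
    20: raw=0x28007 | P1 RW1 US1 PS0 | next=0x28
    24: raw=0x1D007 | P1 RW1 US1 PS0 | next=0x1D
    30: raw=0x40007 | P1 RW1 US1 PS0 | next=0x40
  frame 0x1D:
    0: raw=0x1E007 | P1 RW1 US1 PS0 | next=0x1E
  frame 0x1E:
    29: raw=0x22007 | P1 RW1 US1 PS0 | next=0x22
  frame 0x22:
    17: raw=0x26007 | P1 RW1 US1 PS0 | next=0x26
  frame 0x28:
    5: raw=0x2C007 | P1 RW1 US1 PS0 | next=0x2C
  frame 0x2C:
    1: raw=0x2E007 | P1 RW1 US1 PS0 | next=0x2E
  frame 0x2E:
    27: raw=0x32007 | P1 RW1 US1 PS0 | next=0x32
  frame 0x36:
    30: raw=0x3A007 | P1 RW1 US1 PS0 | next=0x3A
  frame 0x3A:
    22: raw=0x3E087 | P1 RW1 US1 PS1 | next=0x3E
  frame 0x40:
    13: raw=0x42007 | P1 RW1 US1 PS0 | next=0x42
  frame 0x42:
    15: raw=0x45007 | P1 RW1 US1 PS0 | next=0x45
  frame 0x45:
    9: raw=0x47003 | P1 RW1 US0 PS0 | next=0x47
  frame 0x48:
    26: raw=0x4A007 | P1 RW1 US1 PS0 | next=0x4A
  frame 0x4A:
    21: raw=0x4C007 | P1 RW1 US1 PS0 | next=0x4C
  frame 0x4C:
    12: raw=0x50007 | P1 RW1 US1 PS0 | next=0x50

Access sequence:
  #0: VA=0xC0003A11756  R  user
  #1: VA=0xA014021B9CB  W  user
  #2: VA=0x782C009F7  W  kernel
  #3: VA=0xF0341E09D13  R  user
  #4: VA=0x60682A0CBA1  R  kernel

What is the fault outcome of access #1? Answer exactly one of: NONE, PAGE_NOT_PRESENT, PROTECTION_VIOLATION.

Per-access translation:
#0 VA=0xC0003A11756 (r,user):
  lvl0: tbl 0x1C, slot 24 ⇒ 0x1D007 (P1/RW1/US1/PS0)
  lvl1: tbl 0x1D, slot 0 ⇒ 0x1E007 (P1/RW1/US1/PS0)
  lvl2: tbl 0x1E, slot 29 ⇒ 0x22007 (P1/RW1/US1/PS0)
  lvl3: tbl 0x22, slot 17 ⇒ 0x26007 (P1/RW1/US1/PS0)
  → PA=0x26756  (4 entries read)
#1 VA=0xA014021B9CB (w,user):
  lvl0: tbl 0x1C, slot 20 ⇒ 0x28007 (P1/RW1/US1/PS0)
  lvl1: tbl 0x28, slot 5 ⇒ 0x2C007 (P1/RW1/US1/PS0)
  lvl2: tbl 0x2C, slot 1 ⇒ 0x2E007 (P1/RW1/US1/PS0)
  lvl3: tbl 0x2E, slot 27 ⇒ 0x32007 (P1/RW1/US1/PS0)
  → PA=0x329CB  (4 entries read)
#2 VA=0x782C009F7 (w,kernel):
  lvl0: tbl 0x1C, slot 0 ⇒ 0x36007 (P1/RW1/US1/PS0)
  lvl1: tbl 0x36, slot 30 ⇒ 0x3A007 (P1/RW1/US1/PS0)
  lvl2: tbl 0x3A, slot 22 ⇒ 0x3E087 (P1/RW1/US1/PS1)
  → PA=0x3E9F7 (huge @L2)  (3 entries read)
#3 VA=0xF0341E09D13 (r,user):
  lvl0: tbl 0x1C, slot 30 ⇒ 0x40007 (P1/RW1/US1/PS0)
  lvl1: tbl 0x40, slot 13 ⇒ 0x42007 (P1/RW1/US1/PS0)
  lvl2: tbl 0x42, slot 15 ⇒ 0x45007 (P1/RW1/US1/PS0)
  lvl3: tbl 0x45, slot 9 ⇒ 0x47003 (P1/RW1/US0/PS0)
  ✗ PROTECTION_VIOLATION  [4 reads]
#4 VA=0x60682A0CBA1 (r,kernel):
  lvl0: tbl 0x1C, slot 12 ⇒ 0x48007 (P1/RW1/US1/PS0)
  lvl1: tbl 0x48, slot 26 ⇒ 0x4A007 (P1/RW1/US1/PS0)
  lvl2: tbl 0x4A, slot 21 ⇒ 0x4C007 (P1/RW1/US1/PS0)
  lvl3: tbl 0x4C, slot 12 ⇒ 0x50007 (P1/RW1/US1/PS0)
  → PA=0x50BA1  (4 entries read)

Access #1 fault: NONE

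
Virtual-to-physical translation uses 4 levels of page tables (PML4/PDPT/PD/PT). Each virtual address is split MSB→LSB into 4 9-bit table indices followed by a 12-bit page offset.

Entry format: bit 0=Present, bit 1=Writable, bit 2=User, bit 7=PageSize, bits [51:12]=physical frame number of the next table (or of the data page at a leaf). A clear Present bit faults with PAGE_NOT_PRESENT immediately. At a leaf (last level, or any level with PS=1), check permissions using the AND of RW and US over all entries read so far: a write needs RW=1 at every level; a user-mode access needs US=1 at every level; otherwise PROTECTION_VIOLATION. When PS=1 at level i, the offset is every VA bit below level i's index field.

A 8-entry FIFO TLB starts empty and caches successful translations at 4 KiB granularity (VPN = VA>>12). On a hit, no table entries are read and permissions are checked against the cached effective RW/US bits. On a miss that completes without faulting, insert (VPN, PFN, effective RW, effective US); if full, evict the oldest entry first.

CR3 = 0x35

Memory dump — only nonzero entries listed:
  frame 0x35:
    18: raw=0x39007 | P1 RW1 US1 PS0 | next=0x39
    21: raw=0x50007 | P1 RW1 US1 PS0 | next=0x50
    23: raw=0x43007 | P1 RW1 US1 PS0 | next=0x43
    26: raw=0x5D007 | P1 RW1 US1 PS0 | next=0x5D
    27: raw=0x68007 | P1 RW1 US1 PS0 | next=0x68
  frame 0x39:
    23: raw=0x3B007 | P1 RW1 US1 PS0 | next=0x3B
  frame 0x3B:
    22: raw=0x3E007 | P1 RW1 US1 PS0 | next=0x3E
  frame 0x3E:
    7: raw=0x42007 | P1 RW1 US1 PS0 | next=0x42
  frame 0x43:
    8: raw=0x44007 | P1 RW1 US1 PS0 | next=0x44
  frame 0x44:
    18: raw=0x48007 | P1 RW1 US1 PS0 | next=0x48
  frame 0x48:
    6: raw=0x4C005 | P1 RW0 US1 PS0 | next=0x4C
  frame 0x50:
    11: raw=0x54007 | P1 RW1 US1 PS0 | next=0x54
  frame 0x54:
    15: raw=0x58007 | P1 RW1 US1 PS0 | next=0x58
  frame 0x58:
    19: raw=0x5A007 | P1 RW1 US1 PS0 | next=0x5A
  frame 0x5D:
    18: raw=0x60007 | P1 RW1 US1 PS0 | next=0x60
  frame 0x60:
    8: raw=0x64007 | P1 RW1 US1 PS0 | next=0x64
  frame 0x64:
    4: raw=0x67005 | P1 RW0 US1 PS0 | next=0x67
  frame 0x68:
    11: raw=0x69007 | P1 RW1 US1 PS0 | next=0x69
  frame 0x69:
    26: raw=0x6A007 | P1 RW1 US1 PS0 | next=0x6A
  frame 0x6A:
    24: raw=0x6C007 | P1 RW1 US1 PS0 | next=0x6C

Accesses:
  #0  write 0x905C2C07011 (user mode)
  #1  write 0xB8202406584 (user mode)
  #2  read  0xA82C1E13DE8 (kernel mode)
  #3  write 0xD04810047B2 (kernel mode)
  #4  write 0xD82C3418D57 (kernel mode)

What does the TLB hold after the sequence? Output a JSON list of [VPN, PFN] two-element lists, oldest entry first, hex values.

Walk each access:
#0 VA=0x905C2C07011 (w,user):
  L0: frame=0x35 idx=18 entry=0x39007 [P=1 RW=1 US=1 PS=0]
  L1: frame=0x39 idx=23 entry=0x3B007 [P=1 RW=1 US=1 PS=0]
  L2: frame=0x3B idx=22 entry=0x3E007 [P=1 RW=1 US=1 PS=0]
  L3: frame=0x3E idx=7 entry=0x42007 [P=1 RW=1 US=1 PS=0]
  ⇒ phys 0x42011  [4 reads]
#1 VA=0xB8202406584 (w,user):
  L0: frame=0x35 idx=23 entry=0x43007 [P=1 RW=1 US=1 PS=0]
  L1: frame=0x43 idx=8 entry=0x44007 [P=1 RW=1 US=1 PS=0]
  L2: frame=0x44 idx=18 entry=0x48007 [P=1 RW=1 US=1 PS=0]
  L3: frame=0x48 idx=6 entry=0x4C005 [P=1 RW=0 US=1 PS=0]
  ✗ PROTECTION_VIOLATION  [4 reads]
#2 VA=0xA82C1E13DE8 (r,kernel):
  L0: frame=0x35 idx=21 entry=0x50007 [P=1 RW=1 US=1 PS=0]
  L1: frame=0x50 idx=11 entry=0x54007 [P=1 RW=1 US=1 PS=0]
  L2: frame=0x54 idx=15 entry=0x58007 [P=1 RW=1 US=1 PS=0]
  L3: frame=0x58 idx=19 entry=0x5A007 [P=1 RW=1 US=1 PS=0]
  ⇒ phys 0x5ADE8  [4 reads]
#3 VA=0xD04810047B2 (w,kernel):
  L0: frame=0x35 idx=26 entry=0x5D007 [P=1 RW=1 US=1 PS=0]
  L1: frame=0x5D idx=18 entry=0x60007 [P=1 RW=1 US=1 PS=0]
  L2: frame=0x60 idx=8 entry=0x64007 [P=1 RW=1 US=1 PS=0]
  L3: frame=0x64 idx=4 entry=0x67005 [P=1 RW=0 US=1 PS=0]
  ✗ PROTECTION_VIOLATION  [4 reads]
#4 VA=0xD82C3418D57 (w,kernel):
  L0: frame=0x35 idx=27 entry=0x68007 [P=1 RW=1 US=1 PS=0]
  L1: frame=0x68 idx=11 entry=0x69007 [P=1 RW=1 US=1 PS=0]
  L2: frame=0x69 idx=26 entry=0x6A007 [P=1 RW=1 US=1 PS=0]
  L3: frame=0x6A idx=24 entry=0x6C007 [P=1 RW=1 US=1 PS=0]
  ⇒ phys 0x6CD57  [4 reads]

TLB: [["0x905C2C07", "0x42"], ["0xA82C1E13", "0x5A"], ["0xD82C3418", "0x6C"]]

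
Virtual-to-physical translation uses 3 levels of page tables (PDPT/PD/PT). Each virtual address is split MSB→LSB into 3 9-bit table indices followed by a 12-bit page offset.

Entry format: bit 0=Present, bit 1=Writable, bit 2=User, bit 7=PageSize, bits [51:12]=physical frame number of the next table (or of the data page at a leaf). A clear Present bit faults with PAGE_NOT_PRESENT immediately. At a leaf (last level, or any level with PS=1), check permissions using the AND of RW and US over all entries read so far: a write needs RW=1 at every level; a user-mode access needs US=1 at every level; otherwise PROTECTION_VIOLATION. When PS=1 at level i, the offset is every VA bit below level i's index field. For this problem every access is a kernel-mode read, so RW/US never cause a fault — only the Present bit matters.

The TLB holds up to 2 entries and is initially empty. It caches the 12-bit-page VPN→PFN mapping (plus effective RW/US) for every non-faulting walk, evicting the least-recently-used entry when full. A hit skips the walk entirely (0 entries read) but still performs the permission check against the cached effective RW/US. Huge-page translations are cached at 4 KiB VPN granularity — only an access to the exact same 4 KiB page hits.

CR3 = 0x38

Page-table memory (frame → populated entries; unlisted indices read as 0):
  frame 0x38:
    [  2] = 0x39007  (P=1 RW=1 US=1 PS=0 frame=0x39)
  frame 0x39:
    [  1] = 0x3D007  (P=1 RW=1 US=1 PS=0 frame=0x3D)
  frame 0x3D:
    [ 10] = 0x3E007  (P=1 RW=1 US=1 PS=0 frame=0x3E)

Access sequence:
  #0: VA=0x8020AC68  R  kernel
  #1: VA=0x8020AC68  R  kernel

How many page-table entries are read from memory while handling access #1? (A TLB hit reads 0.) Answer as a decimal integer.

Trace:
#0 VA=0x8020AC68 (r,kernel):
  L0 @0x38[2] → 0x39007  P=1,RW=1,US=1,PS=0
  L1 @0x39[1] → 0x3D007  P=1,RW=1,US=1,PS=0
  L2 @0x3D[10] → 0x3E007  P=1,RW=1,US=1,PS=0
  → PA=0x3EC68  (3 entries read)
#1 VA=0x8020AC68 (r,kernel):
  TLB hit vpn=0x8020A → PA=0x3EC68

Entries read for #1: 0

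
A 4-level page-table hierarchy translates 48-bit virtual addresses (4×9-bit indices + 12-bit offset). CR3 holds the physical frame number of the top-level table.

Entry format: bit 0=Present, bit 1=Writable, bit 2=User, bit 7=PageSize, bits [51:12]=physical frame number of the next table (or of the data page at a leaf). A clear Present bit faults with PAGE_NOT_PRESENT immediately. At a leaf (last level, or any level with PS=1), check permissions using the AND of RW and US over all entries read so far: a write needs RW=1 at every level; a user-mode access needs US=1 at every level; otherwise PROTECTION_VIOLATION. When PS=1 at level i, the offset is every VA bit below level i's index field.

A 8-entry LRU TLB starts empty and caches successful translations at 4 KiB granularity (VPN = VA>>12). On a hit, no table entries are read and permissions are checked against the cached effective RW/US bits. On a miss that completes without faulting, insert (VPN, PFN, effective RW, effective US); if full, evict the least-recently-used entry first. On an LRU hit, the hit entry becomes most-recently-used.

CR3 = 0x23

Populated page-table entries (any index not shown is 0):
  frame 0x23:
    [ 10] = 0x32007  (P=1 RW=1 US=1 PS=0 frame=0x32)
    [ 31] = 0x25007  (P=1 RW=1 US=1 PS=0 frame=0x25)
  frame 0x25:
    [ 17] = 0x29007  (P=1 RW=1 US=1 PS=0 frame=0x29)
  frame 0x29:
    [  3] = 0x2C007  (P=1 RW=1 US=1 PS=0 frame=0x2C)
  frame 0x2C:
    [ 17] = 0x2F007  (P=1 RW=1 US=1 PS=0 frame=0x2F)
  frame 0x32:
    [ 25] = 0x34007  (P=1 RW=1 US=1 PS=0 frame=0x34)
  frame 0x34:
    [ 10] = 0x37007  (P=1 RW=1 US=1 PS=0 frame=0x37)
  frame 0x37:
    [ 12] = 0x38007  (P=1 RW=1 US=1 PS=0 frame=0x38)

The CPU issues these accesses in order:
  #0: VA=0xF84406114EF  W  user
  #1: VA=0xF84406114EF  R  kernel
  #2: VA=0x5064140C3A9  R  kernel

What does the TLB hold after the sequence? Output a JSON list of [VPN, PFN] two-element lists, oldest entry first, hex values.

Walk each access:
#0 VA=0xF84406114EF (w,user):
  L0 @0x23[31] → 0x25007  P=1,RW=1,US=1,PS=0
  L1 @0x25[17] → 0x29007  P=1,RW=1,US=1,PS=0
  L2 @0x29[3] → 0x2C007  P=1,RW=1,US=1,PS=0
  L3 @0x2C[17] → 0x2F007  P=1,RW=1,US=1,PS=0
  → PA=0x2F4EF  (4 entries read)
#1 VA=0xF84406114EF (r,kernel):
  TLB hit vpn=0xF8440611 → PA=0x2F4EF
#2 VA=0x5064140C3A9 (r,kernel):
  L0 @0x23[10] → 0x32007  P=1,RW=1,US=1,PS=0
  L1 @0x32[25] → 0x34007  P=1,RW=1,US=1,PS=0
  L2 @0x34[10] → 0x37007  P=1,RW=1,US=1,PS=0
  L3 @0x37[12] → 0x38007  P=1,RW=1,US=1,PS=0
  → PA=0x383A9  (4 entries read)

TLB: [["0xF8440611", "0x2F"], ["0x5064140C", "0x38"]]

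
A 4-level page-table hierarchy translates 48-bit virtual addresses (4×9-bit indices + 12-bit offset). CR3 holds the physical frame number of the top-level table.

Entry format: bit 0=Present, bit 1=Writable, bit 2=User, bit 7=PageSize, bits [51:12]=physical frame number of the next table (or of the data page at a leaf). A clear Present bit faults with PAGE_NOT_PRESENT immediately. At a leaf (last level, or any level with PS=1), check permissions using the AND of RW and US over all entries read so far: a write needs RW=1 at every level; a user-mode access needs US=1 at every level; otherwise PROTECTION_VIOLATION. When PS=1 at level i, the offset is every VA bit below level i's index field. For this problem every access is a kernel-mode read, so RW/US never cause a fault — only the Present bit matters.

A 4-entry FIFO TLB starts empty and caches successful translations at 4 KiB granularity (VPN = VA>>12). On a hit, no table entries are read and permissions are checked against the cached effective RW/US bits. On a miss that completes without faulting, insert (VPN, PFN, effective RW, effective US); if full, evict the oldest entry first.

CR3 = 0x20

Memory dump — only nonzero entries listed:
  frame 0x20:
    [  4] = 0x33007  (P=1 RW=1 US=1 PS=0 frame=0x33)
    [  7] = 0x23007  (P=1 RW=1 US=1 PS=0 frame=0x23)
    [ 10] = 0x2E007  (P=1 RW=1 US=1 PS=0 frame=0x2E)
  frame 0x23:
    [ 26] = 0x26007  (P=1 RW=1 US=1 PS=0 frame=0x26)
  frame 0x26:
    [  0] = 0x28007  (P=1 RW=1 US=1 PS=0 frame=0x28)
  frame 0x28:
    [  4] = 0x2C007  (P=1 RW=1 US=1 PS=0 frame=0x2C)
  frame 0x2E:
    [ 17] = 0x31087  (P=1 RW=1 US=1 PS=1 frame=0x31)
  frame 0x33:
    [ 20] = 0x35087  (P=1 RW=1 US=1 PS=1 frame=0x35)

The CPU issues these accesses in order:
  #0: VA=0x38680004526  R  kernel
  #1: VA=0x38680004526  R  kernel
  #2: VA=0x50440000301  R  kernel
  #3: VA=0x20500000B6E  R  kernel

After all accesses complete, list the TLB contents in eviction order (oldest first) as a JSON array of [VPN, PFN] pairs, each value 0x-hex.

Walk each access:
#0 VA=0x38680004526 (r,kernel):
  lvl0: tbl 0x20, slot 7 ⇒ 0x23007 (P1/RW1/US1/PS0)
  lvl1: tbl 0x23, slot 26 ⇒ 0x26007 (P1/RW1/US1/PS0)
  lvl2: tbl 0x26, slot 0 ⇒ 0x28007 (P1/RW1/US1/PS0)
  lvl3: tbl 0x28, slot 4 ⇒ 0x2C007 (P1/RW1/US1/PS0)
  ✓ 0x2C526  — 4 lookups
#1 VA=0x38680004526 (r,kernel):
  TLB hit vpn=0x38680004 → PA=0x2C526
#2 VA=0x50440000301 (r,kernel):
  lvl0: tbl 0x20, slot 10 ⇒ 0x2E007 (P1/RW1/US1/PS0)
  lvl1: tbl 0x2E, slot 17 ⇒ 0x31087 (P1/RW1/US1/PS1)
  ✓ 0x31301 (huge @L1)  — 2 lookups
#3 VA=0x20500000B6E (r,kernel):
  lvl0: tbl 0x20, slot 4 ⇒ 0x33007 (P1/RW1/US1/PS0)
  lvl1: tbl 0x33, slot 20 ⇒ 0x35087 (P1/RW1/US1/PS1)
  ✓ 0x35B6E (huge @L1)  — 2 lookups

TLB: [["0x38680004", "0x2C"], ["0x50440000", "0x31"], ["0x20500000", "0x35"]]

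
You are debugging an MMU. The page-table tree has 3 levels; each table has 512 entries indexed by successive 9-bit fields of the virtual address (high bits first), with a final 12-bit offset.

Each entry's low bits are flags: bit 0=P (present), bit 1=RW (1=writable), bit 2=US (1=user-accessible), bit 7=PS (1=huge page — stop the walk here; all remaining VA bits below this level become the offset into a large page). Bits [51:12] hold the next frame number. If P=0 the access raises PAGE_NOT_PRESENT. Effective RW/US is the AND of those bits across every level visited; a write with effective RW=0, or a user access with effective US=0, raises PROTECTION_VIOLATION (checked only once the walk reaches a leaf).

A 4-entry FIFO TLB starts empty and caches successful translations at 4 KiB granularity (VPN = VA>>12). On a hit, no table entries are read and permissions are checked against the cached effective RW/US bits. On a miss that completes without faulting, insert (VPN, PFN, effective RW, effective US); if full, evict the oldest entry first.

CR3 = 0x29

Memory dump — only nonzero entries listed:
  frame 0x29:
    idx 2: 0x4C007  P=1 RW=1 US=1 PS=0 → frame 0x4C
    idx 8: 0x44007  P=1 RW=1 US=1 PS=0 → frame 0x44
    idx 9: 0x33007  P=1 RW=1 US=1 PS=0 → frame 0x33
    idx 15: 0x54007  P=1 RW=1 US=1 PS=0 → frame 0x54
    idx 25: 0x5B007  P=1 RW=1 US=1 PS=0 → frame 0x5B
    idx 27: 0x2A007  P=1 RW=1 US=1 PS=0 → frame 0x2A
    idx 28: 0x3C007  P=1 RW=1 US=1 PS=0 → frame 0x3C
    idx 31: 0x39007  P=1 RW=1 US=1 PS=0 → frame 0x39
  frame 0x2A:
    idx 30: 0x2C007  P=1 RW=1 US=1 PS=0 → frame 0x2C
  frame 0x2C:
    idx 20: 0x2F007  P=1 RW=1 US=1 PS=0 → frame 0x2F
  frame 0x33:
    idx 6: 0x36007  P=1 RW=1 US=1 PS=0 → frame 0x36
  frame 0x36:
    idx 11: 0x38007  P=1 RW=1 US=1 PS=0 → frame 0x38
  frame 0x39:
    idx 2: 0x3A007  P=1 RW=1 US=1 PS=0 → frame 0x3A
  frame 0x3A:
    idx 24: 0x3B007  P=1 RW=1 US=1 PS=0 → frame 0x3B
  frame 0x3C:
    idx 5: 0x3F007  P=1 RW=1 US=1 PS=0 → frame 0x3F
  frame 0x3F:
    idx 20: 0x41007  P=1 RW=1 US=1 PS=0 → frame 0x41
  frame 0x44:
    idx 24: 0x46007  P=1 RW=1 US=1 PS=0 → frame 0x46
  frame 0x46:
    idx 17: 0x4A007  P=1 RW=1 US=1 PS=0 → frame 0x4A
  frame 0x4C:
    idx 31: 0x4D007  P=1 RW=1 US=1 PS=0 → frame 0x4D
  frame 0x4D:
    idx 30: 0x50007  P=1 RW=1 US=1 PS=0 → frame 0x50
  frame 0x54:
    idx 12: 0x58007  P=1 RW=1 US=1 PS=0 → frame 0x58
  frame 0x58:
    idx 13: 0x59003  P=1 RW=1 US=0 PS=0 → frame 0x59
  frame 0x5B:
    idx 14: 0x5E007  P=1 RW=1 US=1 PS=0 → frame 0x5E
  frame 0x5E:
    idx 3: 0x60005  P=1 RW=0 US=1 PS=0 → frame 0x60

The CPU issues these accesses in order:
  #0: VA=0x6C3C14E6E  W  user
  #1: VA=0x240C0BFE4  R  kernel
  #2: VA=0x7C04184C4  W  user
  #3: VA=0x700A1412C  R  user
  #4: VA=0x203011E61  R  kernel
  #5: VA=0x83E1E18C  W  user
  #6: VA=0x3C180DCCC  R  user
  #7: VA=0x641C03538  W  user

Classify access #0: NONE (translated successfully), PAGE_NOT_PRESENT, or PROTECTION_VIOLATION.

Trace:
#0 VA=0x6C3C14E6E (w,user):
  lvl0: tbl 0x29, slot 27 ⇒ 0x2A007 (P1/RW1/US1/PS0)
  lvl1: tbl 0x2A, slot 30 ⇒ 0x2C007 (P1/RW1/US1/PS0)
  lvl2: tbl 0x2C, slot 20 ⇒ 0x2F007 (P1/RW1/US1/PS0)
  ⇒ phys 0x2FE6E  [3 reads]
#1 VA=0x240C0BFE4 (r,kernel):
  lvl0: tbl 0x29, slot 9 ⇒ 0x33007 (P1/RW1/US1/PS0)
  lvl1: tbl 0x33, slot 6 ⇒ 0x36007 (P1/RW1/US1/PS0)
  lvl2: tbl 0x36, slot 11 ⇒ 0x38007 (P1/RW1/US1/PS0)
  ⇒ phys 0x38FE4  [3 reads]
#2 VA=0x7C04184C4 (w,user):
  lvl0: tbl 0x29, slot 31 ⇒ 0x39007 (P1/RW1/US1/PS0)
  lvl1: tbl 0x39, slot 2 ⇒ 0x3A007 (P1/RW1/US1/PS0)
  lvl2: tbl 0x3A, slot 24 ⇒ 0x3B007 (P1/RW1/US1/PS0)
  ⇒ phys 0x3B4C4  [3 reads]
#3 VA=0x700A1412C (r,user):
  lvl0: tbl 0x29, slot 28 ⇒ 0x3C007 (P1/RW1/US1/PS0)
  lvl1: tbl 0x3C, slot 5 ⇒ 0x3F007 (P1/RW1/US1/PS0)
  lvl2: tbl 0x3F, slot 20 ⇒ 0x41007 (P1/RW1/US1/PS0)
  ⇒ phys 0x4112C  [3 reads]
#4 VA=0x203011E61 (r,kernel):
  lvl0: tbl 0x29, slot 8 ⇒ 0x44007 (P1/RW1/US1/PS0)
  lvl1: tbl 0x44, slot 24 ⇒ 0x46007 (P1/RW1/US1/PS0)
  lvl2: tbl 0x46, slot 17 ⇒ 0x4A007 (P1/RW1/US1/PS0)
  ⇒ phys 0x4AE61  [3 reads]
#5 VA=0x83E1E18C (w,user):
  lvl0: tbl 0x29, slot 2 ⇒ 0x4C007 (P1/RW1/US1/PS0)
  lvl1: tbl 0x4C, slot 31 ⇒ 0x4D007 (P1/RW1/US1/PS0)
  lvl2: tbl 0x4D, slot 30 ⇒ 0x50007 (P1/RW1/US1/PS0)
  ⇒ phys 0x5018C  [3 reads]
#6 VA=0x3C180DCCC (r,user):
  lvl0: tbl 0x29, slot 15 ⇒ 0x54007 (P1/RW1/US1/PS0)
  lvl1: tbl 0x54, slot 12 ⇒ 0x58007 (P1/RW1/US1/PS0)
  lvl2: tbl 0x58, slot 13 ⇒ 0x59003 (P1/RW1/US0/PS0)
  ✗ PROTECTION_VIOLATION  [3 reads]
#7 VA=0x641C03538 (w,user):
  lvl0: tbl 0x29, slot 25 ⇒ 0x5B007 (P1/RW1/US1/PS0)
  lvl1: tbl 0x5B, slot 14 ⇒ 0x5E007 (P1/RW1/US1/PS0)
  lvl2: tbl 0x5E, slot 3 ⇒ 0x60005 (P1/RW0/US1/PS0)
  ✗ PROTECTION_VIOLATION  [3 reads]

Access #0 fault: NONE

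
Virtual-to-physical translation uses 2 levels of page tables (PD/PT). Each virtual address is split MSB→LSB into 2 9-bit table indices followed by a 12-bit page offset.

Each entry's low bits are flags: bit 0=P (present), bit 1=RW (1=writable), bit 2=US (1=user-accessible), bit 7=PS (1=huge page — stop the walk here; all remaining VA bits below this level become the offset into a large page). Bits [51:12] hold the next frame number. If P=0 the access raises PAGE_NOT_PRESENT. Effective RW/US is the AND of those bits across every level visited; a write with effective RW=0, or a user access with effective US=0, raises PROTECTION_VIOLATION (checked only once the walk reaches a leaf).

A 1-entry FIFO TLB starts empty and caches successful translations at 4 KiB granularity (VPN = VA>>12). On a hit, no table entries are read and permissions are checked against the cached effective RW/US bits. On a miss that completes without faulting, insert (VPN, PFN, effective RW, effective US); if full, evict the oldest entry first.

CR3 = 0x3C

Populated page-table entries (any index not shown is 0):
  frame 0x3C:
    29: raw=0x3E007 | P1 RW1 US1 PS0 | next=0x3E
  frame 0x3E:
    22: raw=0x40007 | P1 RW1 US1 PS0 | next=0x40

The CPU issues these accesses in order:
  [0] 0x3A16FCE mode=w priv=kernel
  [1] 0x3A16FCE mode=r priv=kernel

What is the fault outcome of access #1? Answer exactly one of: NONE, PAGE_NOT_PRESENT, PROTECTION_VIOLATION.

Per-access translation:
#0 VA=0x3A16FCE (w,kernel):
  L0: frame=0x3C idx=29 entry=0x3E007 [P=1 RW=1 US=1 PS=0]
  L1: frame=0x3E idx=22 entry=0x40007 [P=1 RW=1 US=1 PS=0]
  ⇒ phys 0x40FCE  [2 reads]
#1 VA=0x3A16FCE (r,kernel):
  TLB hit vpn=0x3A16 → PA=0x40FCE

Access #1 fault: NONE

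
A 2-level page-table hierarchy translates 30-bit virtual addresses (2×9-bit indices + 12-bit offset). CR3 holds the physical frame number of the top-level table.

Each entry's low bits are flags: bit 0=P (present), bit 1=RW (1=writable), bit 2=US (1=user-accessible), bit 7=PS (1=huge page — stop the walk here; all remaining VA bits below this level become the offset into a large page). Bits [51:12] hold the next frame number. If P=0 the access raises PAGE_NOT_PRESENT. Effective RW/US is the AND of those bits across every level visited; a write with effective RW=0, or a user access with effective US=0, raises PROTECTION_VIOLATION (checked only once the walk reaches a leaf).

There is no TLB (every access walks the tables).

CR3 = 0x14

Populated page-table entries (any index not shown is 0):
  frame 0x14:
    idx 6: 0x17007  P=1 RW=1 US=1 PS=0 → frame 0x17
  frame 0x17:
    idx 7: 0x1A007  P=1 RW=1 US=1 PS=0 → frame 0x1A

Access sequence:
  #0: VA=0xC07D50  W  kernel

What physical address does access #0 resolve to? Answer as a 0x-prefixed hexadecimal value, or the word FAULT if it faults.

Per-access translation:
#0 VA=0xC07D50 (w,kernel):
  lvl0: tbl 0x14, slot 6 ⇒ 0x17007 (P1/RW1/US1/PS0)
  lvl1: tbl 0x17, slot 7 ⇒ 0x1A007 (P1/RW1/US1/PS0)
  ✓ 0x1AD50  — 2 lookups

Access #0 PA: 0x1AD50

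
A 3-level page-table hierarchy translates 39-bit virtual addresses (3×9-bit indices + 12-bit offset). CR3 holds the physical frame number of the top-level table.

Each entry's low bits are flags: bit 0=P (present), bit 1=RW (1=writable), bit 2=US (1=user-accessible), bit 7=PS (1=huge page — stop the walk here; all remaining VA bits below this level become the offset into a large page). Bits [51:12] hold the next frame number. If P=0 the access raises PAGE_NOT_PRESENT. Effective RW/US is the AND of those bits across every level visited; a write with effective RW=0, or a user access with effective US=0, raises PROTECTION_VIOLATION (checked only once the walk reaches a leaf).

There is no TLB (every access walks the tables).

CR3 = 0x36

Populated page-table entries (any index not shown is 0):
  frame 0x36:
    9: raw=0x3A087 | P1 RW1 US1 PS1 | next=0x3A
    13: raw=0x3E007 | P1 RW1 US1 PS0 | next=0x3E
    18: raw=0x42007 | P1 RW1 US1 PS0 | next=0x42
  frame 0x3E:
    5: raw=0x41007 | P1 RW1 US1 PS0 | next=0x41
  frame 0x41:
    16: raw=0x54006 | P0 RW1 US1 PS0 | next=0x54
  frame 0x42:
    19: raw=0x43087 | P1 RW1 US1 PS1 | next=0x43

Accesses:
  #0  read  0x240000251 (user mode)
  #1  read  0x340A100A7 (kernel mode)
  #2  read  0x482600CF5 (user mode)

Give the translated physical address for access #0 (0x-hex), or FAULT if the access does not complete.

Trace:
#0 VA=0x240000251 (r,user):
  lvl0: tbl 0x36, slot 9 ⇒ 0x3A087 (P1/RW1/US1/PS1)
  ⇒ phys 0x3A251 (huge @L0)  [1 reads]
#1 VA=0x340A100A7 (r,kernel):
  lvl0: tbl 0x36, slot 13 ⇒ 0x3E007 (P1/RW1/US1/PS0)
  lvl1: tbl 0x3E, slot 5 ⇒ 0x41007 (P1/RW1/US1/PS0)
  lvl2: tbl 0x41, slot 16 ⇒ 0x54006 (P0/RW1/US1/PS0)
  → PAGE_NOT_PRESENT  (3 entries read)
#2 VA=0x482600CF5 (r,user):
  lvl0: tbl 0x36, slot 18 ⇒ 0x42007 (P1/RW1/US1/PS0)
  lvl1: tbl 0x42, slot 19 ⇒ 0x43087 (P1/RW1/US1/PS1)
  ⇒ phys 0x43CF5 (huge @L1)  [2 reads]

Access #0 PA: 0x3A251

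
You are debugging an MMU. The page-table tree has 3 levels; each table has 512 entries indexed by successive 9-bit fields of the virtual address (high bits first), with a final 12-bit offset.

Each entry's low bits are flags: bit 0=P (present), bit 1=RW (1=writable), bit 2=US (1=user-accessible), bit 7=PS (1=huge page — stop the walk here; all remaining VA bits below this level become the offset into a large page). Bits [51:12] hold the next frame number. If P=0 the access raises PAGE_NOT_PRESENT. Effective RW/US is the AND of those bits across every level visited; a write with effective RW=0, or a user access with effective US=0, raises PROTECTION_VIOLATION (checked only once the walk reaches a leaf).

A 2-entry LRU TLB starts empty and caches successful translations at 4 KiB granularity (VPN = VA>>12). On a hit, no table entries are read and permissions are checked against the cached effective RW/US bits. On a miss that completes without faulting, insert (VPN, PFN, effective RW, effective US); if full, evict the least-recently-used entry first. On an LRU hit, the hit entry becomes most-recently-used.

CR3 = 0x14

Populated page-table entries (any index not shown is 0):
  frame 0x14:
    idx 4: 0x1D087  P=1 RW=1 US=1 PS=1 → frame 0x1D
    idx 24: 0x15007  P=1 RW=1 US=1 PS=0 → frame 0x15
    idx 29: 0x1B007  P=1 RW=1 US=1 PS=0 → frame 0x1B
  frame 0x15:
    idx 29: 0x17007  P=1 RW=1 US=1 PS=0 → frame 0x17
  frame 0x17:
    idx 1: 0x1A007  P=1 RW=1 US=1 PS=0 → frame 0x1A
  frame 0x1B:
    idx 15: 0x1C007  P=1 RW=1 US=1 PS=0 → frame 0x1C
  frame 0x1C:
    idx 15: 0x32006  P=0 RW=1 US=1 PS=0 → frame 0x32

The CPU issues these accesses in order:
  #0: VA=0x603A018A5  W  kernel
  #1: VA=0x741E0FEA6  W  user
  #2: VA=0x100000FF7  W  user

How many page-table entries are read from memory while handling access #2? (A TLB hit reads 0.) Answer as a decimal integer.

Trace:
#0 VA=0x603A018A5 (w,kernel):
  lvl0: tbl 0x14, slot 24 ⇒ 0x15007 (P1/RW1/US1/PS0)
  lvl1: tbl 0x15, slot 29 ⇒ 0x17007 (P1/RW1/US1/PS0)
  lvl2: tbl 0x17, slot 1 ⇒ 0x1A007 (P1/RW1/US1/PS0)
  ✓ 0x1A8A5  — 3 lookups
#1 VA=0x741E0FEA6 (w,user):
  lvl0: tbl 0x14, slot 29 ⇒ 0x1B007 (P1/RW1/US1/PS0)
  lvl1: tbl 0x1B, slot 15 ⇒ 0x1C007 (P1/RW1/US1/PS0)
  lvl2: tbl 0x1C, slot 15 ⇒ 0x32006 (P0/RW1/US1/PS0)
  ✗ PAGE_NOT_PRESENT  [3 reads]
#2 VA=0x100000FF7 (w,user):
  lvl0: tbl 0x14, slot 4 ⇒ 0x1D087 (P1/RW1/US1/PS1)
  ✓ 0x1DFF7 (huge @L0)  — 1 lookups

Entries read for #2: 1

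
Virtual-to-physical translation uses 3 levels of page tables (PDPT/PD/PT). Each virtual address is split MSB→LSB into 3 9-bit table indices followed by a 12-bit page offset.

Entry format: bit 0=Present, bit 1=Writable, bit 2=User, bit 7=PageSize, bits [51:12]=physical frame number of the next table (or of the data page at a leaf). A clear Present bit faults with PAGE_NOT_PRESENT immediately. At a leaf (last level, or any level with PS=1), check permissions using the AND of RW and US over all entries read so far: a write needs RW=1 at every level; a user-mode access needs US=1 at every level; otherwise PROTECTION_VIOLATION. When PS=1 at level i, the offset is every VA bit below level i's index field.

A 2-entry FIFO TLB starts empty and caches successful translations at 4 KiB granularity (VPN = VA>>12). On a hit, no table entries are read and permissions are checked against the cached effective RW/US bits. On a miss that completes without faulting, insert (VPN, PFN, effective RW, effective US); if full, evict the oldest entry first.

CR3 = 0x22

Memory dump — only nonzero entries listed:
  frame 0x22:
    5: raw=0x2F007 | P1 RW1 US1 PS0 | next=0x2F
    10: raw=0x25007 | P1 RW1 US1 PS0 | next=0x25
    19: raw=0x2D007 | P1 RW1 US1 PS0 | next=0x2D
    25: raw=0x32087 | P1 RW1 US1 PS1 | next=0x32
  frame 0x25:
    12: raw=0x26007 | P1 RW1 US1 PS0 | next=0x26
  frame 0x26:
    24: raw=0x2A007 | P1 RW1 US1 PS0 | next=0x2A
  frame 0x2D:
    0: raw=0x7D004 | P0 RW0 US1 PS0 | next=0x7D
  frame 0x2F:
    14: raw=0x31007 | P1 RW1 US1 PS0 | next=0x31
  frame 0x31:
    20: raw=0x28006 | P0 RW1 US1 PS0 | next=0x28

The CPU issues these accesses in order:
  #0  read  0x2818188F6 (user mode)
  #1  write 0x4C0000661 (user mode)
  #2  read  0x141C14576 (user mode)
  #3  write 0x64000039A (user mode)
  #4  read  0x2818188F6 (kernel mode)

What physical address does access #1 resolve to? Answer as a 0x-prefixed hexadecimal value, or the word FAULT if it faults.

Walk each access:
#0 VA=0x2818188F6 (r,user):
  L0 @0x22[10] → 0x25007  P=1,RW=1,US=1,PS=0
  L1 @0x25[12] → 0x26007  P=1,RW=1,US=1,PS=0
  L2 @0x26[24] → 0x2A007  P=1,RW=1,US=1,PS=0
  ✓ 0x2A8F6  — 3 lookups
#1 VA=0x4C0000661 (w,user):
  L0 @0x22[19] → 0x2D007  P=1,RW=1,US=1,PS=0
  L1 @0x2D[0] → 0x7D004  P=0,RW=0,US=1,PS=0
  → PAGE_NOT_PRESENT  (2 entries read)
#2 VA=0x141C14576 (r,user):
  L0 @0x22[5] → 0x2F007  P=1,RW=1,US=1,PS=0
  L1 @0x2F[14] → 0x31007  P=1,RW=1,US=1,PS=0
  L2 @0x31[20] → 0x28006  P=0,RW=1,US=1,PS=0
  → PAGE_NOT_PRESENT  (3 entries read)
#3 VA=0x64000039A (w,user):
  L0 @0x22[25] → 0x32087  P=1,RW=1,US=1,PS=1
  ✓ 0x3239A (huge @L0)  — 1 lookups
#4 VA=0x2818188F6 (r,kernel):
  TLB hit vpn=0x281818 → PA=0x2A8F6

Access #1 PA: FAULT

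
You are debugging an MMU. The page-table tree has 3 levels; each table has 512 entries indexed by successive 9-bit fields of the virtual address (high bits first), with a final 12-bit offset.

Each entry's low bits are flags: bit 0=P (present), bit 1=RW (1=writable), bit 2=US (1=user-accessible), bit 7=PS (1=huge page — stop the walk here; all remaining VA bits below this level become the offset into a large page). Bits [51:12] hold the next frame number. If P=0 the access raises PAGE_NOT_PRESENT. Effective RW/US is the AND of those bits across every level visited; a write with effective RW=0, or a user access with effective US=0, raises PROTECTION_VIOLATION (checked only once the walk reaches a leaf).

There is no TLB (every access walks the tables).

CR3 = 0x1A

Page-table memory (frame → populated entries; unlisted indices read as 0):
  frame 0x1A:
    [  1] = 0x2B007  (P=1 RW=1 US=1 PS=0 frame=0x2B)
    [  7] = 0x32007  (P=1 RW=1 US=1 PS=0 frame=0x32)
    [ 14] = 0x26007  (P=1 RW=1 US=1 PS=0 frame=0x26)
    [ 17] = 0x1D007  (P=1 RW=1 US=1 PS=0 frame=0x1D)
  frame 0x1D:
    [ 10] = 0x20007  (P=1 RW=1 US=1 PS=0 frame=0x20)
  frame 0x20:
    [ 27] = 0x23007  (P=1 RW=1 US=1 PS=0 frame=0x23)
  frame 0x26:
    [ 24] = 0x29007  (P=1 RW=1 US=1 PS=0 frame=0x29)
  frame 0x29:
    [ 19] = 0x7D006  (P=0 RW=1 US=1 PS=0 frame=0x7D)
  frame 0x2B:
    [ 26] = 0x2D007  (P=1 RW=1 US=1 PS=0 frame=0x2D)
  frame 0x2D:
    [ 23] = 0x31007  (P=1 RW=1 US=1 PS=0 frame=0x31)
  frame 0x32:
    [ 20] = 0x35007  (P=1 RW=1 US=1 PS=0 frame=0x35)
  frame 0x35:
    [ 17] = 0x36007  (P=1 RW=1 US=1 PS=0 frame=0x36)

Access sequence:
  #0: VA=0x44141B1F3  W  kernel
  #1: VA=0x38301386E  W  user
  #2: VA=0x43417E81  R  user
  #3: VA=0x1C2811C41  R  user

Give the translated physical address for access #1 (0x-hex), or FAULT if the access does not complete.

Per-access translation:
#0 VA=0x44141B1F3 (w,kernel):
  [0] read 0x1A idx=17: raw=0x1D007 flags P=1 W=1 U=1 S=0
  [1] read 0x1D idx=10: raw=0x20007 flags P=1 W=1 U=1 S=0
  [2] read 0x20 idx=27: raw=0x23007 flags P=1 W=1 U=1 S=0
  ⇒ phys 0x231F3  [3 reads]
#1 VA=0x38301386E (w,user):
  [0] read 0x1A idx=14: raw=0x26007 flags P=1 W=1 U=1 S=0
  [1] read 0x26 idx=24: raw=0x29007 flags P=1 W=1 U=1 S=0
  [2] read 0x29 idx=19: raw=0x7D006 flags P=0 W=1 U=1 S=0
  ✗ PAGE_NOT_PRESENT  [3 reads]
#2 VA=0x43417E81 (r,user):
  [0] read 0x1A idx=1: raw=0x2B007 flags P=1 W=1 U=1 S=0
  [1] read 0x2B idx=26: raw=0x2D007 flags P=1 W=1 U=1 S=0
  [2] read 0x2D idx=23: raw=0x31007 flags P=1 W=1 U=1 S=0
  ⇒ phys 0x31E81  [3 reads]
#3 VA=0x1C2811C41 (r,user):
  [0] read 0x1A idx=7: raw=0x32007 flags P=1 W=1 U=1 S=0
  [1] read 0x32 idx=20: raw=0x35007 flags P=1 W=1 U=1 S=0
  [2] read 0x35 idx=17: raw=0x36007 flags P=1 W=1 U=1 S=0
  ⇒ phys 0x36C41  [3 reads]

Access #1 PA: FAULT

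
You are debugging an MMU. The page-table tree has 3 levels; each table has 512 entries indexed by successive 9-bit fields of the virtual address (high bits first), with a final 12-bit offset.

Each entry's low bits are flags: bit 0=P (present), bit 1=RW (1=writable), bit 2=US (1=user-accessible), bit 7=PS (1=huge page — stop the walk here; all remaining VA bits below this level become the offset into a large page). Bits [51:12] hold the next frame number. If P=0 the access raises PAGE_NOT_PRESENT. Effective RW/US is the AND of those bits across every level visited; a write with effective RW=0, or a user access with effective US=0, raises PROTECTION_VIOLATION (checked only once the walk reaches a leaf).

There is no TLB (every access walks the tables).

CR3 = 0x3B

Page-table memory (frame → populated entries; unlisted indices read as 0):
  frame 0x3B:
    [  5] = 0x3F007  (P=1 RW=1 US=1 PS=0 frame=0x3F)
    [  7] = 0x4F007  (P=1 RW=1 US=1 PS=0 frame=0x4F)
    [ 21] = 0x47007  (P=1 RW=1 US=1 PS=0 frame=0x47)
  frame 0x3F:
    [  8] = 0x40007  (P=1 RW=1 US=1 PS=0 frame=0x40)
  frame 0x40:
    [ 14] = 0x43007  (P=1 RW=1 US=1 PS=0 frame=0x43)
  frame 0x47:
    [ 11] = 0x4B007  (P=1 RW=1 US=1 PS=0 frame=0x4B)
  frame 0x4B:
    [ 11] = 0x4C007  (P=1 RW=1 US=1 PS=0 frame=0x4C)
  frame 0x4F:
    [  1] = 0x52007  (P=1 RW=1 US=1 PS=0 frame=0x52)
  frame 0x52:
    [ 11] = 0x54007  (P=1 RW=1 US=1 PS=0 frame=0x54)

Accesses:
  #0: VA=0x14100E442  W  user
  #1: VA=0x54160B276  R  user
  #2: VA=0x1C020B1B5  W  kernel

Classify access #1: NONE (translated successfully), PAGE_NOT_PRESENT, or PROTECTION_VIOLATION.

Walk each access:
#0 VA=0x14100E442 (w,user):
  L0 @0x3B[5] → 0x3F007  P=1,RW=1,US=1,PS=0
  L1 @0x3F[8] → 0x40007  P=1,RW=1,US=1,PS=0
  L2 @0x40[14] → 0x43007  P=1,RW=1,US=1,PS=0
  → PA=0x43442  (3 entries read)
#1 VA=0x54160B276 (r,user):
  L0 @0x3B[21] → 0x47007  P=1,RW=1,US=1,PS=0
  L1 @0x47[11] → 0x4B007  P=1,RW=1,US=1,PS=0
  L2 @0x4B[11] → 0x4C007  P=1,RW=1,US=1,PS=0
  → PA=0x4C276  (3 entries read)
#2 VA=0x1C020B1B5 (w,kernel):
  L0 @0x3B[7] → 0x4F007  P=1,RW=1,US=1,PS=0
  L1 @0x4F[1] → 0x52007  P=1,RW=1,US=1,PS=0
  L2 @0x52[11] → 0x54007  P=1,RW=1,US=1,PS=0
  → PA=0x541B5  (3 entries read)

Access #1 fault: NONE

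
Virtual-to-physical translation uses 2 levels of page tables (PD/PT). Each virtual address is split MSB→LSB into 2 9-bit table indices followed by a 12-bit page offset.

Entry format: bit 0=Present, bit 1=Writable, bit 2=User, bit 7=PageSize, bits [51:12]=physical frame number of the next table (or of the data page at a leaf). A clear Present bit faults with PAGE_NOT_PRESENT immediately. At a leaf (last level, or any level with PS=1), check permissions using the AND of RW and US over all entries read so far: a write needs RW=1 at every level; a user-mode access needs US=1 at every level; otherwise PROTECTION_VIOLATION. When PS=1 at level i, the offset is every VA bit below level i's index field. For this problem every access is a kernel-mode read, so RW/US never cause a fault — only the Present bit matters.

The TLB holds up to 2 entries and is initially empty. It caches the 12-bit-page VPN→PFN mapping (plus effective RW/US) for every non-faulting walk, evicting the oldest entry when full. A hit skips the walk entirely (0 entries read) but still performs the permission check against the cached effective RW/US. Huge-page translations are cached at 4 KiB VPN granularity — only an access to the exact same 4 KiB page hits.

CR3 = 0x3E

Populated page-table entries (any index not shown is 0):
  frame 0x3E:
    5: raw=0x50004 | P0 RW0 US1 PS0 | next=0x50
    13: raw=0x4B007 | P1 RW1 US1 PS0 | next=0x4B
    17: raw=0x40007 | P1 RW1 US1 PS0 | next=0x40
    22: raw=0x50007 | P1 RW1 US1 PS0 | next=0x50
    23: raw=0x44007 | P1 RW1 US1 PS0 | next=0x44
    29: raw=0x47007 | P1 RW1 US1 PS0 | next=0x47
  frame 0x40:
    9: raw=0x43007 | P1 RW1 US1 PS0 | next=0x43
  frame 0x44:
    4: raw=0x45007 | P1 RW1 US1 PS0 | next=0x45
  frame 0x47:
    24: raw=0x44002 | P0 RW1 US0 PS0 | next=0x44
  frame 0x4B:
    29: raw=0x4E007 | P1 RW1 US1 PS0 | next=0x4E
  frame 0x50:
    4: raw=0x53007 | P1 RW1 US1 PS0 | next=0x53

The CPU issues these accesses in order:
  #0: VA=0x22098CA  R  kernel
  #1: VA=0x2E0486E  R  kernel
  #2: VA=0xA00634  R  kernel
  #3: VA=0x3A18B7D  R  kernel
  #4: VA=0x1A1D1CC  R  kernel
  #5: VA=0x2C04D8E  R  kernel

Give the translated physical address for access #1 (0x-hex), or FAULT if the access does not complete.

Per-access translation:
#0 VA=0x22098CA (r,kernel):
  [0] read 0x3E idx=17: raw=0x40007 flags P=1 W=1 U=1 S=0
  [1] read 0x40 idx=9: raw=0x43007 flags P=1 W=1 U=1 S=0
  ⇒ phys 0x438CA  [2 reads]
#1 VA=0x2E0486E (r,kernel):
  [0] read 0x3E idx=23: raw=0x44007 flags P=1 W=1 U=1 S=0
  [1] read 0x44 idx=4: raw=0x45007 flags P=1 W=1 U=1 S=0
  ⇒ phys 0x4586E  [2 reads]
#2 VA=0xA00634 (r,kernel):
  [0] read 0x3E idx=5: raw=0x50004 flags P=0 W=0 U=1 S=0
  → PAGE_NOT_PRESENT  (1 entries read)
#3 VA=0x3A18B7D (r,kernel):
  [0] read 0x3E idx=29: raw=0x47007 flags P=1 W=1 U=1 S=0
  [1] read 0x47 idx=24: raw=0x44002 flags P=0 W=1 U=0 S=0
  → PAGE_NOT_PRESENT  (2 entries read)
#4 VA=0x1A1D1CC (r,kernel):
  [0] read 0x3E idx=13: raw=0x4B007 flags P=1 W=1 U=1 S=0
  [1] read 0x4B idx=29: raw=0x4E007 flags P=1 W=1 U=1 S=0
  ⇒ phys 0x4E1CC  [2 reads]
#5 VA=0x2C04D8E (r,kernel):
  [0] read 0x3E idx=22: raw=0x50007 flags P=1 W=1 U=1 S=0
  [1] read 0x50 idx=4: raw=0x53007 flags P=1 W=1 U=1 S=0
  ⇒ phys 0x53D8E  [2 reads]

Access #1 PA: 0x4586E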